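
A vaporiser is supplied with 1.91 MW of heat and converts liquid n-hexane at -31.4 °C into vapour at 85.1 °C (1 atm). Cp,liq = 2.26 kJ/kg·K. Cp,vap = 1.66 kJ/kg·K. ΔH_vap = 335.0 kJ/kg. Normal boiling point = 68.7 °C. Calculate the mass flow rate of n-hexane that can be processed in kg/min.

Δh = 2.26×(68.7−-31.4) + 335.0 + 1.66×(85.1−68.7) = 588.45 kJ/kg
Q = 1.91 MW = 1910 kJ/s = 114600 kJ/min
ṁ = Q/Δh = 114600 / 588.45 = 194.75 kg/min

ṁ = 195 kg/min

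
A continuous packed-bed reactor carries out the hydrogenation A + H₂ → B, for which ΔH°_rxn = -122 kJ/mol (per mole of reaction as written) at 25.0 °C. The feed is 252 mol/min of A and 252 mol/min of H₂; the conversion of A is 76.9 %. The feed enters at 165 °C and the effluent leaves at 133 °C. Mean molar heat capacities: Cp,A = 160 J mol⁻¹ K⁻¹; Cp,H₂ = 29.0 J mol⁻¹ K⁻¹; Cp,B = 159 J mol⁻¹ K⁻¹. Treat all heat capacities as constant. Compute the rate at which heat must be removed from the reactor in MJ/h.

Extent of reaction ξ = 0.769 × 252 = 193.79 mol/min
Reaction term: ξ·ΔH°_rxn = 193.79 × -122 = -23642 kJ/min
Sensible, feed 165→25 °C: -6667.9 kJ/min
Outlet flows (mol/min): A 58.212, H₂ 58.212, B 193.79
Sensible, products 25→133 °C: 4516 kJ/min
Q = ΔH = -25794 kJ/min = -429.9 kW
Heat removed = 1547.6 MJ/h

Q_out = 1550 MJ/h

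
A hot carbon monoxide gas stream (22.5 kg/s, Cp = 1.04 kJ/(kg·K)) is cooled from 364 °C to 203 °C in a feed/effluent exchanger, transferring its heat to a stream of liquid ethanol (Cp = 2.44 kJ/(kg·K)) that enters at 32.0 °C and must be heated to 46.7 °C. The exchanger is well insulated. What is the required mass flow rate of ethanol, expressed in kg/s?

ṁ_c = 105 kg/s

Heat released by hot stream: Q = 22.5 × 1.04 × (364 − 203) = 3767.4 kJ/s
Energy balance on cold side (adiabatic exchanger): Q = ṁ_c·Cp_c·(T_c,out − T_c,in)
ṁ_c = 3767.4 / [2.44 × (46.7 − 32.0)] = 105.04 kg/s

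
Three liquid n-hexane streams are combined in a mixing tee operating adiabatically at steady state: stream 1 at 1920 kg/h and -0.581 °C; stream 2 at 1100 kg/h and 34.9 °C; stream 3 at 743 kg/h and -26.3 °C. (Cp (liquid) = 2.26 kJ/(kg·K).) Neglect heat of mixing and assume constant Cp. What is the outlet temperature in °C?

No heat crosses the boundary, so H_out = H_in.
Σ ṁᵢCp,ᵢTᵢ = 1920×2.26×-0.581 + 1100×2.26×34.9 + 743×2.26×-26.3 = 40078
Σ ṁᵢCp,ᵢ = 1920×2.26 + 1100×2.26 + 743×2.26 = 8504.4
T_out = 40078 / 8504.4 = 4.7126 °C

T_out = 4.71 °C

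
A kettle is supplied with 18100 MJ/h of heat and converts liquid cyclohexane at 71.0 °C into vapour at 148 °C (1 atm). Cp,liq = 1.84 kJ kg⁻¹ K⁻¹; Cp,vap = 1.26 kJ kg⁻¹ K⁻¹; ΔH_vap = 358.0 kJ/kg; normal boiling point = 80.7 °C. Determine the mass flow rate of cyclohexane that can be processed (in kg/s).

ṁ = 10.9 kg/s

Δh = 1.84×(80.7−71.0) + 358.0 + 1.26×(148−80.7) = 460.65 kJ/kg
Q = 18100 MJ/h = 5027.8 kJ/s = 5027.8 kJ/s
ṁ = Q/Δh = 5027.8 / 460.65 = 10.915 kg/s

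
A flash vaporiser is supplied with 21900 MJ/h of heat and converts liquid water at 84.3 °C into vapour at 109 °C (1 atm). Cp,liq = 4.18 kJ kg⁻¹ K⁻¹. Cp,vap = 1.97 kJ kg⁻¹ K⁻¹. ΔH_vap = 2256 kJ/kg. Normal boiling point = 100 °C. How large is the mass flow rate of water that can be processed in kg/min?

ṁ = 156 kg/min

Δh = 4.18×(100−84.3) + 2256 + 1.97×(109−100) = 2339.4 kJ/kg
Q = 21900 MJ/h = 6083.3 kJ/s = 365000 kJ/min
ṁ = Q/Δh = 365000 / 2339.4 = 156.03 kg/min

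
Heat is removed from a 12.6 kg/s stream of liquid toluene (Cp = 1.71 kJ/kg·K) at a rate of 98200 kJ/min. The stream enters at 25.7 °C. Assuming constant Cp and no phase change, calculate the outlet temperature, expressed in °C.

T_out = -50.3 °C

Q = 98200 kJ/min = 1636.7 kJ/s
ΔT = Q/(ṁ·Cp) = 1636.7/(12.6×1.71) = 75.962 K
T_out = 25.7 − 75.962 = -50.262 °C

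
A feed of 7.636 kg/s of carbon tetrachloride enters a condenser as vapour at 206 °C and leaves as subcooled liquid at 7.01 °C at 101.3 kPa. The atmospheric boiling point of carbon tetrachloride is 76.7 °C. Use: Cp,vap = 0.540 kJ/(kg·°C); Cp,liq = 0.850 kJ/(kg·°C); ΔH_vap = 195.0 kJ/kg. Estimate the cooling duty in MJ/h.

vapour 206→76.7 °C: -69.822 kJ/kg
condensation at 76.7 °C: -195 kJ/kg
liquid 76.7→7.01 °C: -59.236 kJ/kg
Δh = -69.822 + -195 + -59.236 = -324.06 kJ/kg
Q = ṁ·Δh = 7.636 kg/s × -324.06 kJ/kg = -2474.5 kJ/s
|Q| = 2474.5 kW = 8908.2 MJ/h

Q_c = 8910 MJ/h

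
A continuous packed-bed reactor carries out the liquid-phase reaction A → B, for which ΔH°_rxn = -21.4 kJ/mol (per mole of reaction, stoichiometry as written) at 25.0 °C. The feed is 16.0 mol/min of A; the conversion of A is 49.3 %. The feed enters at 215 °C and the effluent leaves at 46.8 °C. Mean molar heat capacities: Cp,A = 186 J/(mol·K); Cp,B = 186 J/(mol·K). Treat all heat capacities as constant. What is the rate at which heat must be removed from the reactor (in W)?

Q_out = 11200 W

Extent of reaction ξ = 0.493 × 16.0 = 7.888 mol/min
Reaction term: ξ·ΔH°_rxn = 7.888 × -21.4 = -168.8 kJ/min
Sensible, feed 215→25 °C: -565.44 kJ/min
Outlet flows (mol/min): A 8.112, B 7.888
Sensible, products 25→46.8 °C: 64.877 kJ/min
Q = ΔH = -669.37 kJ/min = -11.156 kW
Heat removed = 11156 W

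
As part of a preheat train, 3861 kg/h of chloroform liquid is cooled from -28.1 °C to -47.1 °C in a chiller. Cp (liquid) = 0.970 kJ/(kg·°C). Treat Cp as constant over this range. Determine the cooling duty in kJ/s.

Q_c = 19.8 kJ/s

Q = ṁ·Cp·ΔT = 3861 × 0.970 × (-47.1 − -28.1) = -71158 kJ/h
Converting: 71158 / 3600 s = 19.766 kW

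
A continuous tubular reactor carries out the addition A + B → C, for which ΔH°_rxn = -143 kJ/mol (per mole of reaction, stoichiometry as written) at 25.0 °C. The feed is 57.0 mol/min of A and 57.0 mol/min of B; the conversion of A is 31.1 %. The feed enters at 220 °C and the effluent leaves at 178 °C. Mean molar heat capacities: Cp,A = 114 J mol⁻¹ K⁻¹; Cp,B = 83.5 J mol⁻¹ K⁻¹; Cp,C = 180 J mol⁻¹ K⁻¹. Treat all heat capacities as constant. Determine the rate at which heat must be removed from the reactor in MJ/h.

Extent of reaction ξ = 0.311 × 57.0 = 17.727 mol/min
Reaction term: ξ·ΔH°_rxn = 17.727 × -143 = -2535 kJ/min
Sensible, feed 220→25 °C: -2195.2 kJ/min
Outlet flows (mol/min): A 39.273, B 39.273, C 17.727
Sensible, products 25→178 °C: 1674.9 kJ/min
Q = ΔH = -3055.2 kJ/min = -50.921 kW
Heat removed = 183.31 MJ/h

Q_out = 183 MJ/h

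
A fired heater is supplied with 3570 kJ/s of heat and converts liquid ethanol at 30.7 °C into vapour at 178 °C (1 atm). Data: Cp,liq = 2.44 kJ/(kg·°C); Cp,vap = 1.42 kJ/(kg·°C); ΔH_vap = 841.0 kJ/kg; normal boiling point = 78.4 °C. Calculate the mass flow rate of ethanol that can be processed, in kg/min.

ṁ = 195 kg/min

Δh = 2.44×(78.4−30.7) + 841.0 + 1.42×(178−78.4) = 1098.8 kJ/kg
Q = 3570 kJ/s = 3570 kJ/s = 214200 kJ/min
ṁ = Q/Δh = 214200 / 1098.8 = 194.94 kg/min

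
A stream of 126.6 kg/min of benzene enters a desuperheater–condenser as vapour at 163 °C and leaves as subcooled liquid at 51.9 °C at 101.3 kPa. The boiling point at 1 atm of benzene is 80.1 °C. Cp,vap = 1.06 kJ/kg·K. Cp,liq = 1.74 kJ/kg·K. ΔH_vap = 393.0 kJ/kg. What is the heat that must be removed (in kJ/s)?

vapour 163→80.1 °C: -87.874 kJ/kg
condensation at 80.1 °C: -393 kJ/kg
liquid 80.1→51.9 °C: -49.068 kJ/kg
Δh = -87.874 + -393 + -49.068 = -529.94 kJ/kg
Q = ṁ·Δh = 126.6 kg/min × -529.94 kJ/kg = -67091 kJ/min
|Q| = 1118.2 kW

Q_c = 1120 kJ/s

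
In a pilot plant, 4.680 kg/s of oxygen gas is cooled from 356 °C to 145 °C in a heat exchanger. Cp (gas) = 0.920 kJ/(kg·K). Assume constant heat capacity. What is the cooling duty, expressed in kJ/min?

Q_c = 54500 kJ/min

Q = ṁ·Cp·ΔT = 4.680 × 0.920 × (145 − 356) = -908.48 kJ/s
Cooling duty = 54509 kJ/min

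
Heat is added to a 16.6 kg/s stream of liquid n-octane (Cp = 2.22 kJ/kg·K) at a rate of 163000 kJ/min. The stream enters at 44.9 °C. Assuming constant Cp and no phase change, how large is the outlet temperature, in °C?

T_out = 119 °C

Q = 163000 kJ/min = 2716.7 kJ/s
ΔT = Q/(ṁ·Cp) = 2716.7/(16.6×2.22) = 73.718 K
T_out = 44.9 + 73.718 = 118.62 °C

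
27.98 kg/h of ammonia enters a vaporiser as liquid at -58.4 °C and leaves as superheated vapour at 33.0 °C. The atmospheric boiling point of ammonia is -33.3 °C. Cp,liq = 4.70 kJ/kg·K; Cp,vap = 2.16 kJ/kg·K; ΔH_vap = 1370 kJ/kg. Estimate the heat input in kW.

liquid -58.4→-33.3 °C: 117.97 kJ/kg
vaporisation at -33.3 °C: 1370 kJ/kg
vapour -33.3→33.0 °C: 143.21 kJ/kg
Δh = 117.97 + 1370 + 143.21 = 1631.2 kJ/kg
Q = ṁ·Δh = 27.98 kg/h × 1631.2 kJ/kg = 45640 kJ/h
|Q| = 12.678 kW

Q = 12.7 kW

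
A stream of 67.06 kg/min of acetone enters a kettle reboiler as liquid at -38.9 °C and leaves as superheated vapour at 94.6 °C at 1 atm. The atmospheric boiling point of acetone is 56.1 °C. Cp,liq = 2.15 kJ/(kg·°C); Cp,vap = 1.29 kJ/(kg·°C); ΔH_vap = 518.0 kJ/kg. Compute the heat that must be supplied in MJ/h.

liquid -38.9→56.1 °C: 204.25 kJ/kg
vaporisation at 56.1 °C: 518 kJ/kg
vapour 56.1→94.6 °C: 49.665 kJ/kg
Δh = 204.25 + 518 + 49.665 = 771.91 kJ/kg
Q = ṁ·Δh = 67.06 kg/min × 771.91 kJ/kg = 51765 kJ/min
|Q| = 862.74 kW = 3105.9 MJ/h

Q = 3110 MJ/h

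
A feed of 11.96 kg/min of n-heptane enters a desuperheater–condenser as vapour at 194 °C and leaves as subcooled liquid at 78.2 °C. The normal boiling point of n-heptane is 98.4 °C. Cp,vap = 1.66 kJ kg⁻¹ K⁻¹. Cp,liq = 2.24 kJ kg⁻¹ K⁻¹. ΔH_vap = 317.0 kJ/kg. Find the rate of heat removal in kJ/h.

Q_c = 374000 kJ/h

vapour 194→98.4 °C: -158.7 kJ/kg
condensation at 98.4 °C: -317 kJ/kg
liquid 98.4→78.2 °C: -45.248 kJ/kg
Δh = -158.7 + -317 + -45.248 = -520.94 kJ/kg
Q = ṁ·Δh = 11.96 kg/min × -520.94 kJ/kg = -6230.5 kJ/min
|Q| = 103.84 kW = 373830 kJ/h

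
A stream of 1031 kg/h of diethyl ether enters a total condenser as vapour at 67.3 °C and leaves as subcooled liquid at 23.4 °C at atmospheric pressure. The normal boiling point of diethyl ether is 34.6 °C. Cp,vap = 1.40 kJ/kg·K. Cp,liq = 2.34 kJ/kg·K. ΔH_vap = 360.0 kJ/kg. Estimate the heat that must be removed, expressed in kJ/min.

vapour 67.3→34.6 °C: -45.78 kJ/kg
condensation at 34.6 °C: -360 kJ/kg
liquid 34.6→23.4 °C: -26.208 kJ/kg
Δh = -45.78 + -360 + -26.208 = -431.99 kJ/kg
Q = ṁ·Δh = 1031 kg/h × -431.99 kJ/kg = -445380 kJ/h
|Q| = 123.72 kW = 7423 kJ/min

Q_c = 7420 kJ/min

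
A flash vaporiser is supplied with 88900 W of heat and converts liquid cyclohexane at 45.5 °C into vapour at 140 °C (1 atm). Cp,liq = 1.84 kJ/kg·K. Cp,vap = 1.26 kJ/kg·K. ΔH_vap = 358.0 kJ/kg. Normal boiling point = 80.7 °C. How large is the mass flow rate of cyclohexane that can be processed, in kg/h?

Δh = 1.84×(80.7−45.5) + 358.0 + 1.26×(140−80.7) = 497.49 kJ/kg
Q = 88900 W = 88.9 kJ/s = 320040 kJ/h
ṁ = Q/Δh = 320040 / 497.49 = 643.31 kg/h

ṁ = 643 kg/h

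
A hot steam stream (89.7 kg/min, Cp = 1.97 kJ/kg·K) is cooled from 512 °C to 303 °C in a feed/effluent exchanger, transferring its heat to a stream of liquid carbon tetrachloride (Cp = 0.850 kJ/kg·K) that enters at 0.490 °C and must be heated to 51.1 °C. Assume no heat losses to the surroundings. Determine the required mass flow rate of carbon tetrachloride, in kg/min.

ṁ_c = 859 kg/min

Heat released by hot stream: Q = 89.7 × 1.97 × (512 − 303) = 36932 kJ/min
Energy balance on cold side (adiabatic exchanger): Q = ṁ_c·Cp_c·(T_c,out − T_c,in)
ṁ_c = 36932 / [0.850 × (51.1 − 0.490)] = 858.52 kg/min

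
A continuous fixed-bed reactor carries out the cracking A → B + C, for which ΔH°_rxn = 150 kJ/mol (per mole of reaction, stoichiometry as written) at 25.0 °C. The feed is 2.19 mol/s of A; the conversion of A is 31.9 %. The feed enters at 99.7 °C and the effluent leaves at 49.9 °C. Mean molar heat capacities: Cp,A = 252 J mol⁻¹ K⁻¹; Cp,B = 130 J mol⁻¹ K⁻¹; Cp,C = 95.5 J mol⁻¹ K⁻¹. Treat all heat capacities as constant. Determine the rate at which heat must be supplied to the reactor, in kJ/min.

Extent of reaction ξ = 0.319 × 2.19 = 0.69861 mol/s
Reaction term: ξ·ΔH°_rxn = 0.69861 × 150 = 104.79 kJ/s
Sensible, feed 99.7→25 °C: -41.225 kJ/s
Outlet flows (mol/s): A 1.4914, B 0.69861, C 0.69861
Sensible, products 25→49.9 °C: 13.281 kJ/s
Q = ΔH = 76.847 kJ/s = 76.847 kW
Heat supplied = 4610.8 kJ/min

Q_in = 4610 kJ/min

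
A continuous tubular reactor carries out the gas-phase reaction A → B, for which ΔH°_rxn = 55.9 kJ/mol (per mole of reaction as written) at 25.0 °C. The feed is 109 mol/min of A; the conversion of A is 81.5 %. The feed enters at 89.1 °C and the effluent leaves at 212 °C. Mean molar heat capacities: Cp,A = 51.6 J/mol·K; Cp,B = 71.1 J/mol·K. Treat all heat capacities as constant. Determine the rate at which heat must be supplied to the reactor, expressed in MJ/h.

Extent of reaction ξ = 0.815 × 109 = 88.835 mol/min
Reaction term: ξ·ΔH°_rxn = 88.835 × 55.9 = 4965.9 kJ/min
Sensible, feed 89.1→25 °C: -360.52 kJ/min
Outlet flows (mol/min): A 20.165, B 88.835
Sensible, products 25→212 °C: 1375.7 kJ/min
Q = ΔH = 5981.1 kJ/min = 99.684 kW
Heat supplied = 358.86 MJ/h

Q_in = 359 MJ/h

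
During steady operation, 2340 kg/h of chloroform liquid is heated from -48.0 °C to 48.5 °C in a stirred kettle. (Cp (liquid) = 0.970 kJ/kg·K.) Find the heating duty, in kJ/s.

Q = ṁ·Cp·ΔT = 2340 × 0.970 × (48.5 − -48.0) = 219040 kJ/h
Converting: 219040 / 3600 s = 60.843 kW

Q = 60.8 kJ/s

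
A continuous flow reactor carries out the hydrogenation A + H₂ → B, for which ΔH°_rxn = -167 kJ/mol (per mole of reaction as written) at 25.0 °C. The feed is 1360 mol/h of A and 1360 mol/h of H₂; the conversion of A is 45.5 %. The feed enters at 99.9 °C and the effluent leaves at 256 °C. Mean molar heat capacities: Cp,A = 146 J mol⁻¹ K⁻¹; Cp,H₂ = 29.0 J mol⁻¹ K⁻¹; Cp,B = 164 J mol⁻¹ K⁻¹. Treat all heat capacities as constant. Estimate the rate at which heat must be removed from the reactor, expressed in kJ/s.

Extent of reaction ξ = 0.455 × 1360 = 618.8 mol/h
Reaction term: ξ·ΔH°_rxn = 618.8 × -167 = -103340 kJ/h
Sensible, feed 99.9→25 °C: -17826 kJ/h
Outlet flows (mol/h): A 741.2, H₂ 741.2, B 618.8
Sensible, products 25→256 °C: 53406 kJ/h
Q = ΔH = -67760 kJ/h = -18.822 kW
Heat removed = 18.822 kJ/s

Q_out = 18.8 kJ/s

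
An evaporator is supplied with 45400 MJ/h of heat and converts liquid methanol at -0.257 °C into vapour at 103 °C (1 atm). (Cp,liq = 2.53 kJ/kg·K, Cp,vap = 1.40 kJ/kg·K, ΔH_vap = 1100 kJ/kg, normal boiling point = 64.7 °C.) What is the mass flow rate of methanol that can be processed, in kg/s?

Δh = 2.53×(64.7−-0.257) + 1100 + 1.40×(103−64.7) = 1318 kJ/kg
Q = 45400 MJ/h = 12611 kJ/s = 12611 kJ/s
ṁ = Q/Δh = 12611 / 1318 = 9.5687 kg/s

ṁ = 9.57 kg/s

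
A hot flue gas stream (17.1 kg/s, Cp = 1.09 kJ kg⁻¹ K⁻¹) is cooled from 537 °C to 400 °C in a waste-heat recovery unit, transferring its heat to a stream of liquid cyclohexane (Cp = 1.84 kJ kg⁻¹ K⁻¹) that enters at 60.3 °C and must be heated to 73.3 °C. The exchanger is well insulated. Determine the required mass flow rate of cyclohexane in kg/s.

ṁ_c = 107 kg/s

Heat released by hot stream: Q = 17.1 × 1.09 × (537 − 400) = 2553.5 kJ/s
Energy balance on cold side (adiabatic exchanger): Q = ṁ_c·Cp_c·(T_c,out − T_c,in)
ṁ_c = 2553.5 / [1.84 × (73.3 − 60.3)] = 106.75 kg/s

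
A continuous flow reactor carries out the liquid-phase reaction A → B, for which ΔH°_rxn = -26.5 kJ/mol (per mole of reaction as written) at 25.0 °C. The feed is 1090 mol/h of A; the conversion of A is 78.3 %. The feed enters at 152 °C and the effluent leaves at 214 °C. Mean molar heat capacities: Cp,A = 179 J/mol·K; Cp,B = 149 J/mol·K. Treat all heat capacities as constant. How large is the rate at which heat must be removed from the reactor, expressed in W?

Q_out = 4270 W

Extent of reaction ξ = 0.783 × 1090 = 853.47 mol/h
Reaction term: ξ·ΔH°_rxn = 853.47 × -26.5 = -22617 kJ/h
Sensible, feed 152→25 °C: -24779 kJ/h
Outlet flows (mol/h): A 236.53, B 853.47
Sensible, products 25→214 °C: 32037 kJ/h
Q = ΔH = -15359 kJ/h = -4.2665 kW
Heat removed = 4266.5 W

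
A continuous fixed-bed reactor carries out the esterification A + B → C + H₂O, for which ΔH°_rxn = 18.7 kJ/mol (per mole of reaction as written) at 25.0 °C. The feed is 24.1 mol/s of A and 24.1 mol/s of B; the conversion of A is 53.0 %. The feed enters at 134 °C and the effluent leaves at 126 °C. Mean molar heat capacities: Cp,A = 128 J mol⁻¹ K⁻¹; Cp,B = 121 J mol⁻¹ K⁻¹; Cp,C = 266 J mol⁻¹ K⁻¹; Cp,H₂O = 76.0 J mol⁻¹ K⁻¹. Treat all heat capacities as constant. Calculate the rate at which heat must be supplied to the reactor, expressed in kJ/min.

Q_in = 18600 kJ/min

Extent of reaction ξ = 0.530 × 24.1 = 12.773 mol/s
Reaction term: ξ·ΔH°_rxn = 12.773 × 18.7 = 238.86 kJ/s
Sensible, feed 134→25 °C: -654.1 kJ/s
Outlet flows (mol/s): A 11.327, B 11.327, C 12.773, H₂O 12.773
Sensible, products 25→126 °C: 726.07 kJ/s
Q = ΔH = 310.82 kJ/s = 310.82 kW
Heat supplied = 18649 kJ/min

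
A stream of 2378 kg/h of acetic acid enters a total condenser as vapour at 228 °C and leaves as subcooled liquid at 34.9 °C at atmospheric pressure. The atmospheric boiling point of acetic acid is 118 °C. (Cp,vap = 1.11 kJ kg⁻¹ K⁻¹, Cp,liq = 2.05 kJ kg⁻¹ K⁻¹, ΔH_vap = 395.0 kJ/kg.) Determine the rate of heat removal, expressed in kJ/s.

vapour 228→118 °C: -122.1 kJ/kg
condensation at 118 °C: -395 kJ/kg
liquid 118→34.9 °C: -170.35 kJ/kg
Δh = -122.1 + -395 + -170.35 = -687.45 kJ/kg
Q = ṁ·Δh = 2378 kg/h × -687.45 kJ/kg = -1.6348e+06 kJ/h
|Q| = 454.1 kW

Q_c = 454 kJ/s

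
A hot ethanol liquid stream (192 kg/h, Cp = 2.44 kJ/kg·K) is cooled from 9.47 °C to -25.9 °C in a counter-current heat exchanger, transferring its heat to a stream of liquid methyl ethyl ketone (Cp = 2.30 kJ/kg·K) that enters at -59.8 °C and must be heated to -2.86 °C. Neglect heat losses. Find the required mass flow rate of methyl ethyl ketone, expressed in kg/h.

ṁ_c = 127 kg/h

Heat released by hot stream: Q = 192 × 2.44 × (9.47 − -25.9) = 16570 kJ/h
Energy balance on cold side (adiabatic exchanger): Q = ṁ_c·Cp_c·(T_c,out − T_c,in)
ṁ_c = 16570 / [2.30 × (-2.86 − -59.8)] = 126.53 kg/h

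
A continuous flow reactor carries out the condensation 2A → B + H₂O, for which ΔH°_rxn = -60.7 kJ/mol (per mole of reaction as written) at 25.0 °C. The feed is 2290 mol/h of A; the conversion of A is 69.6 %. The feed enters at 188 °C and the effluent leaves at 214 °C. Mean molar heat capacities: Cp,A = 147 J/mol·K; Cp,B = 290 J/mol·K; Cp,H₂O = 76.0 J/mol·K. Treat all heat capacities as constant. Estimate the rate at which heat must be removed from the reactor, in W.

Q_out = 7990 W

Extent of reaction ξ = 0.696 × 2290 / 2 = 796.92 mol/h
Reaction term: ξ·ΔH°_rxn = 796.92 × -60.7 = -48373 kJ/h
Sensible, feed 188→25 °C: -54871 kJ/h
Outlet flows (mol/h): A 696.16, B 796.92, H₂O 796.92
Sensible, products 25→214 °C: 74468 kJ/h
Q = ΔH = -28776 kJ/h = -7.9934 kW
Heat removed = 7993.4 W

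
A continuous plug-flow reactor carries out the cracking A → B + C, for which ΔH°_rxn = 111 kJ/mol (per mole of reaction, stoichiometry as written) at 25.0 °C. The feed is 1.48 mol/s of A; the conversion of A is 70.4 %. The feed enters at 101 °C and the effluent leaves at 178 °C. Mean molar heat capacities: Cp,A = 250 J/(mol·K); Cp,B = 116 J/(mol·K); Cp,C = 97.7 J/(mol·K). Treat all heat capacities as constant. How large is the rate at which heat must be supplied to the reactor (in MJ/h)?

Extent of reaction ξ = 0.704 × 1.48 = 1.0419 mol/s
Reaction term: ξ·ΔH°_rxn = 1.0419 × 111 = 115.65 kJ/s
Sensible, feed 101→25 °C: -28.12 kJ/s
Outlet flows (mol/s): A 0.43808, B 1.0419, C 1.0419
Sensible, products 25→178 °C: 50.823 kJ/s
Q = ΔH = 138.36 kJ/s = 138.36 kW
Heat supplied = 498.08 MJ/h

Q_in = 498 MJ/h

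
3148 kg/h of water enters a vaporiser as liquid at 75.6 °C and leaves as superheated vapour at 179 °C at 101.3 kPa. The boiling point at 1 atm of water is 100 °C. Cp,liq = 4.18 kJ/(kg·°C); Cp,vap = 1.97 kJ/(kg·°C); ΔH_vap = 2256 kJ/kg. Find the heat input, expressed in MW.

liquid 75.6→100 °C: 101.99 kJ/kg
vaporisation at 100 °C: 2256 kJ/kg
vapour 100→179 °C: 155.63 kJ/kg
Δh = 101.99 + 2256 + 155.63 = 2513.6 kJ/kg
Q = ṁ·Δh = 3148 kg/h × 2513.6 kJ/kg = 7.9129e+06 kJ/h
|Q| = 2198 kW = 2.198 MW

Q = 2.20 MW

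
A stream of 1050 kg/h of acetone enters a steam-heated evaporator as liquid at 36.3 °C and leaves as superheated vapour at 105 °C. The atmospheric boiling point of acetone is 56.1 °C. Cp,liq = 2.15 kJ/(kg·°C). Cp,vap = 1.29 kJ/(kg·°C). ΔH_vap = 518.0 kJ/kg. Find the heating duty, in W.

liquid 36.3→56.1 °C: 42.57 kJ/kg
vaporisation at 56.1 °C: 518 kJ/kg
vapour 56.1→105 °C: 63.081 kJ/kg
Δh = 42.57 + 518 + 63.081 = 623.65 kJ/kg
Q = ṁ·Δh = 1050 kg/h × 623.65 kJ/kg = 654830 kJ/h
|Q| = 181.9 kW = 181900 W

Q = 182000 W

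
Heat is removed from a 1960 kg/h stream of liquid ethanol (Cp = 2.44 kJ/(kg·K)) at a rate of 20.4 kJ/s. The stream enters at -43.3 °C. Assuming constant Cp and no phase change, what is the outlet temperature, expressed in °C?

Q = 20.4 kJ/s = 73440 kJ/h
ΔT = Q/(ṁ·Cp) = 73440/(1960×2.44) = 15.356 K
T_out = -43.3 − 15.356 = -58.656 °C

T_out = -58.7 °C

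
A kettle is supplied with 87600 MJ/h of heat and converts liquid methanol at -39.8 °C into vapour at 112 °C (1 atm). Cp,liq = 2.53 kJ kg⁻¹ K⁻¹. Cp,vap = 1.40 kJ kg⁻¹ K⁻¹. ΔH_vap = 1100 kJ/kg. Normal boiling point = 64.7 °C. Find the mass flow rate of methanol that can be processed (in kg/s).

ṁ = 17.0 kg/s

Δh = 2.53×(64.7−-39.8) + 1100 + 1.40×(112−64.7) = 1430.6 kJ/kg
Q = 87600 MJ/h = 24333 kJ/s = 24333 kJ/s
ṁ = Q/Δh = 24333 / 1430.6 = 17.009 kg/s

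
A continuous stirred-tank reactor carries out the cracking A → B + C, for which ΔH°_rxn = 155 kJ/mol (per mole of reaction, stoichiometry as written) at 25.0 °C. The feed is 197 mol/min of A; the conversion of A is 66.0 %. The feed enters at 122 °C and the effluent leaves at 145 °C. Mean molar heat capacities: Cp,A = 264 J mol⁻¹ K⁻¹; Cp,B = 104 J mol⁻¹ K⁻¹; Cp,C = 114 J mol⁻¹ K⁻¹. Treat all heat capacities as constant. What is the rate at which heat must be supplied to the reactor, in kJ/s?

Q_in = 344 kJ/s

Extent of reaction ξ = 0.660 × 197 = 130.02 mol/min
Reaction term: ξ·ΔH°_rxn = 130.02 × 155 = 20153 kJ/min
Sensible, feed 122→25 °C: -5044.8 kJ/min
Outlet flows (mol/min): A 66.98, B 130.02, C 130.02
Sensible, products 25→145 °C: 5523.2 kJ/min
Q = ΔH = 20632 kJ/min = 343.86 kW
Heat supplied = 343.86 kJ/s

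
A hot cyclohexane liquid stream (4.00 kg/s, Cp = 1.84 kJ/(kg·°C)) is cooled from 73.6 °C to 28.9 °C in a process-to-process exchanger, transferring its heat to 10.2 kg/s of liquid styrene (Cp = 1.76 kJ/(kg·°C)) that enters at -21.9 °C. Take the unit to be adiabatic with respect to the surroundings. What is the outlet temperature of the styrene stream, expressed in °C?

Heat released by hot stream: Q = 4.00 × 1.84 × (73.6 − 28.9) = 328.99 kJ/s
Energy balance on cold side (adiabatic exchanger): Q = ṁ_c·Cp_c·(T_c,out − T_c,in)
T_c,out = -21.9 + 328.99/(10.2 × 1.76) = -3.5738 °C

T_c,out = -3.57 °C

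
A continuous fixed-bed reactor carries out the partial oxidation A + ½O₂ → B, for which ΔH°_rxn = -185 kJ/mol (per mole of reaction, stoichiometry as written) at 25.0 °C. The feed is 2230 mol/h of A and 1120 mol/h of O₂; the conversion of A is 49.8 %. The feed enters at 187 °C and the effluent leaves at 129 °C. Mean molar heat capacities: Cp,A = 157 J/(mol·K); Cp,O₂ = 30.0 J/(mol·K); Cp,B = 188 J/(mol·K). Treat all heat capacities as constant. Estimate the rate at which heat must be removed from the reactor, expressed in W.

Extent of reaction ξ = 0.498 × 2230 = 1110.5 mol/h
Reaction term: ξ·ΔH°_rxn = 1110.5 × -185 = -205450 kJ/h
Sensible, feed 187→25 °C: -62161 kJ/h
Outlet flows (mol/h): A 1119.5, O₂ 564.73, B 1110.5
Sensible, products 25→129 °C: 41754 kJ/h
Q = ΔH = -225860 kJ/h = -62.738 kW
Heat removed = 62738 W

Q_out = 62700 W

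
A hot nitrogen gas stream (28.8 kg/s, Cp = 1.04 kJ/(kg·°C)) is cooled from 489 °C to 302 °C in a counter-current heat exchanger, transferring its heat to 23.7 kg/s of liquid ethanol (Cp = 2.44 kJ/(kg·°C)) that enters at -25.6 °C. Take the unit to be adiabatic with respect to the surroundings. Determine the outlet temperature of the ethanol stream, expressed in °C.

Heat released by hot stream: Q = 28.8 × 1.04 × (489 − 302) = 5601 kJ/s
Energy balance on cold side (adiabatic exchanger): Q = ṁ_c·Cp_c·(T_c,out − T_c,in)
T_c,out = -25.6 + 5601/(23.7 × 2.44) = 71.257 °C

T_c,out = 71.3 °C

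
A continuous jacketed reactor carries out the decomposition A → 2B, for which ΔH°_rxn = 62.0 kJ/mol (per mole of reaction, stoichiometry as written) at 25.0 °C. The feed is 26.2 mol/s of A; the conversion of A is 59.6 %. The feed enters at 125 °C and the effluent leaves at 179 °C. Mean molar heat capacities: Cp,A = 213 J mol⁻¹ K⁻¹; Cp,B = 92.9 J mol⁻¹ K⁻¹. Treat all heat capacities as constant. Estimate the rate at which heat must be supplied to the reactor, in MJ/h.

Q_in = 4330 MJ/h

Extent of reaction ξ = 0.596 × 26.2 = 15.615 mol/s
Reaction term: ξ·ΔH°_rxn = 15.615 × 62.0 = 968.14 kJ/s
Sensible, feed 125→25 °C: -558.06 kJ/s
Outlet flows (mol/s): A 10.585, B 31.23
Sensible, products 25→179 °C: 794 kJ/s
Q = ΔH = 1204.1 kJ/s = 1204.1 kW
Heat supplied = 4334.7 MJ/h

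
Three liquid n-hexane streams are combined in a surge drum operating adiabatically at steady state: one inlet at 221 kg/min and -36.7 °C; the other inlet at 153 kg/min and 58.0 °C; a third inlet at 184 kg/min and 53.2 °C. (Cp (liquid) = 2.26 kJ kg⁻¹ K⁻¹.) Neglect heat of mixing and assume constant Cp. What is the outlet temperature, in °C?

Adiabatic, steady state ⇒ Σ ṁᵢCp,ᵢ(T_out − Tᵢ) = 0
T_out = Σ ṁᵢCp,ᵢTᵢ / Σ ṁᵢCp,ᵢ
      = 23848 / 1261.1 = 18.911 °C

T_out = 18.9 °C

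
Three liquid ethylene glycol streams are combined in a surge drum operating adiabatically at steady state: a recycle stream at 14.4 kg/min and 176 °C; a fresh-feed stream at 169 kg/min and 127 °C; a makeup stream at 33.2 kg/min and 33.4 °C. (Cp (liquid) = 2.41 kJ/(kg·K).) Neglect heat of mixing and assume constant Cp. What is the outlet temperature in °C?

Adiabatic, steady state ⇒ Σ ṁᵢCp,ᵢ(T_out − Tᵢ) = 0
T_out = Σ ṁᵢCp,ᵢTᵢ / Σ ṁᵢCp,ᵢ
      = 60506 / 522.01 = 115.91 °C

T_out = 116 °C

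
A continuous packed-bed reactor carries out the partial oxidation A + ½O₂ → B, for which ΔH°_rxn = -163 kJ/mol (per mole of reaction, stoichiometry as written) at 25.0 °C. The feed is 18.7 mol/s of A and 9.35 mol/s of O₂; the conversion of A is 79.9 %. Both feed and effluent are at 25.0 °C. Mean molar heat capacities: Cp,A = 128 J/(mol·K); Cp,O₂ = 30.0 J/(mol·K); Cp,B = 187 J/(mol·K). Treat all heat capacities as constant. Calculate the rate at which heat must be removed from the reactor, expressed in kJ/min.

Q_out = 146000 kJ/min

Extent of reaction ξ = 0.799 × 18.7 = 14.941 mol/s
Reaction term: ξ·ΔH°_rxn = 14.941 × -163 = -2435.4 kJ/s
Q = ΔH = -2435.4 kJ/s = -2435.4 kW
Heat removed = 146130 kJ/min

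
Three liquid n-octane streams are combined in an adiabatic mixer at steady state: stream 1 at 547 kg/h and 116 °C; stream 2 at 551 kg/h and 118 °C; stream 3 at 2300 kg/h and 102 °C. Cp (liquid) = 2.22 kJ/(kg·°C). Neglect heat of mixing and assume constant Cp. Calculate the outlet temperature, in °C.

No heat crosses the boundary, so H_out = H_in.
Σ ṁᵢCp,ᵢTᵢ = 547×2.22×116 + 551×2.22×118 + 2300×2.22×102 = 806020
Σ ṁᵢCp,ᵢ = 547×2.22 + 551×2.22 + 2300×2.22 = 7543.6
T_out = 806020 / 7543.6 = 106.85 °C

T_out = 107 °C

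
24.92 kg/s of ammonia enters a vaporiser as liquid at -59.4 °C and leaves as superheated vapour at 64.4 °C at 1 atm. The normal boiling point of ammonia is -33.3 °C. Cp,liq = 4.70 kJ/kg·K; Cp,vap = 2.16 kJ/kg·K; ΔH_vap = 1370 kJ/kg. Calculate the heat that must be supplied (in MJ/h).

liquid -59.4→-33.3 °C: 122.67 kJ/kg
vaporisation at -33.3 °C: 1370 kJ/kg
vapour -33.3→64.4 °C: 211.03 kJ/kg
Δh = 122.67 + 1370 + 211.03 = 1703.7 kJ/kg
Q = ṁ·Δh = 24.92 kg/s × 1703.7 kJ/kg = 42456 kJ/s
|Q| = 42456 kW = 152840 MJ/h

Q = 153000 MJ/h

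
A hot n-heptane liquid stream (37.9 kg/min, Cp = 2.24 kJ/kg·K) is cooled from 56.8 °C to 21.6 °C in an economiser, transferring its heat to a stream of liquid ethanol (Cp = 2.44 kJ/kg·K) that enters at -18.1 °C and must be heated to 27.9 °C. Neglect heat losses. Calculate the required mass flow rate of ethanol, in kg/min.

ṁ_c = 26.6 kg/min

Heat released by hot stream: Q = 37.9 × 2.24 × (56.8 − 21.6) = 2988.3 kJ/min
Energy balance on cold side (adiabatic exchanger): Q = ṁ_c·Cp_c·(T_c,out − T_c,in)
ṁ_c = 2988.3 / [2.44 × (27.9 − -18.1)] = 26.625 kg/min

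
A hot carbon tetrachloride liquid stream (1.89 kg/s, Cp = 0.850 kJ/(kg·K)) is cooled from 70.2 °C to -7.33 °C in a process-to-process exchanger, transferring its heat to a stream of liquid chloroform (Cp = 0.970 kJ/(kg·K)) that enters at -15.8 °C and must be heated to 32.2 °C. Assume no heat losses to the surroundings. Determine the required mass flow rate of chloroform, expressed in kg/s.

Heat released by hot stream: Q = 1.89 × 0.850 × (70.2 − -7.33) = 124.55 kJ/s
Energy balance on cold side (adiabatic exchanger): Q = ṁ_c·Cp_c·(T_c,out − T_c,in)
ṁ_c = 124.55 / [0.970 × (32.2 − -15.8)] = 2.6751 kg/s

ṁ_c = 2.68 kg/s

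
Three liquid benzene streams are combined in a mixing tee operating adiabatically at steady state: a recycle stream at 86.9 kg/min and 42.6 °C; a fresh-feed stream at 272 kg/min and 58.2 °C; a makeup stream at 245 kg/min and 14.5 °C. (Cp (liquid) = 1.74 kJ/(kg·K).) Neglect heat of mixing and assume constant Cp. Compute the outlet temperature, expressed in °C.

T_out = 38.2 °C

Energy balance with Q = 0: Σ ṁᵢCp,ᵢ(T_out − Tᵢ) = 0
T_out = Σ ṁᵢCp,ᵢTᵢ / Σ ṁᵢCp,ᵢ
      = 40168 / 1050.8 = 38.226 °C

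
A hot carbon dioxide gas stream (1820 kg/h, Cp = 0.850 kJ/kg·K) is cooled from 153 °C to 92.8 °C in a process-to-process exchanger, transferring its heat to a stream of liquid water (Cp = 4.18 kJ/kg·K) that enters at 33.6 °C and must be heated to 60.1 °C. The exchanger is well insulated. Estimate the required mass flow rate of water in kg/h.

Heat released by hot stream: Q = 1820 × 0.850 × (153 − 92.8) = 93129 kJ/h
Energy balance on cold side (adiabatic exchanger): Q = ṁ_c·Cp_c·(T_c,out − T_c,in)
ṁ_c = 93129 / [4.18 × (60.1 − 33.6)] = 840.75 kg/h

ṁ_c = 841 kg/h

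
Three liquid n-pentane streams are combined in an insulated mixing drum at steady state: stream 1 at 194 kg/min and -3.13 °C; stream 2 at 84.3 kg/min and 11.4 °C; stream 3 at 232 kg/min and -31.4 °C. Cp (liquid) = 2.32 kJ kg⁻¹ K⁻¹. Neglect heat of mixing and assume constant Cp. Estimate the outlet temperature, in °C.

T_out = -13.6 °C

No heat crosses the boundary, so H_out = H_in.
T_out = Σ ṁᵢCp,ᵢTᵢ / Σ ṁᵢCp,ᵢ
      = -16080 / 1183.9 = -13.582 °C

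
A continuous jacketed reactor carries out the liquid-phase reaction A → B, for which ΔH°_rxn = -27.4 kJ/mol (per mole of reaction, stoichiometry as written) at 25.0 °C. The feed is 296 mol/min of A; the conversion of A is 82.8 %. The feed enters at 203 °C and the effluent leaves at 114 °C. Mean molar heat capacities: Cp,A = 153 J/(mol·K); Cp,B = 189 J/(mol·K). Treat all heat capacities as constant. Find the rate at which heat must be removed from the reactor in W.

Q_out = 166000 W

Extent of reaction ξ = 0.828 × 296 = 245.09 mol/min
Reaction term: ξ·ΔH°_rxn = 245.09 × -27.4 = -6715.4 kJ/min
Sensible, feed 203→25 °C: -8061.3 kJ/min
Outlet flows (mol/min): A 50.912, B 245.09
Sensible, products 25→114 °C: 4815.9 kJ/min
Q = ΔH = -9960.8 kJ/min = -166.01 kW
Heat removed = 166010 W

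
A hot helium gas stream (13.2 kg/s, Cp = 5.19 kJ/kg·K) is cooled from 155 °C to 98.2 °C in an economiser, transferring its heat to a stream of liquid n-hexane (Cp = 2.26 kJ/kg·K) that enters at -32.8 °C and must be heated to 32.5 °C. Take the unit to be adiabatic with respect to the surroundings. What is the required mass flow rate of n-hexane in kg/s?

ṁ_c = 26.4 kg/s

Heat released by hot stream: Q = 13.2 × 5.19 × (155 − 98.2) = 3891.3 kJ/s
Energy balance on cold side (adiabatic exchanger): Q = ṁ_c·Cp_c·(T_c,out − T_c,in)
ṁ_c = 3891.3 / [2.26 × (32.5 − -32.8)] = 26.367 kg/s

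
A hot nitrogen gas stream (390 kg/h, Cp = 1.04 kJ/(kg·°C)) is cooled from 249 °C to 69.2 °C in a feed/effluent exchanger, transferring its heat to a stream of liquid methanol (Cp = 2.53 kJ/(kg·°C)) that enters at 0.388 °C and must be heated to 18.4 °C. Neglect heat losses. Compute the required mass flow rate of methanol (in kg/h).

ṁ_c = 1600 kg/h

Heat released by hot stream: Q = 390 × 1.04 × (249 − 69.2) = 72927 kJ/h
Energy balance on cold side (adiabatic exchanger): Q = ṁ_c·Cp_c·(T_c,out − T_c,in)
ṁ_c = 72927 / [2.53 × (18.4 − 0.388)] = 1600.3 kg/h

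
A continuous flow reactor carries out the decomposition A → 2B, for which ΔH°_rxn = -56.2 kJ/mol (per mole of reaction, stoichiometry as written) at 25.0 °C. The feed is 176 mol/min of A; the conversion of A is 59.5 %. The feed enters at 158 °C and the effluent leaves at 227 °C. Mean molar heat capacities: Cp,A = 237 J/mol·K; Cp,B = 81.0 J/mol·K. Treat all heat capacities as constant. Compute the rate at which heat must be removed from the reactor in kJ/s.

Extent of reaction ξ = 0.595 × 176 = 104.72 mol/min
Reaction term: ξ·ΔH°_rxn = 104.72 × -56.2 = -5885.3 kJ/min
Sensible, feed 158→25 °C: -5547.7 kJ/min
Outlet flows (mol/min): A 71.28, B 209.44
Sensible, products 25→227 °C: 6839.3 kJ/min
Q = ΔH = -4593.6 kJ/min = -76.561 kW
Heat removed = 76.561 kJ/s

Q_out = 76.6 kJ/s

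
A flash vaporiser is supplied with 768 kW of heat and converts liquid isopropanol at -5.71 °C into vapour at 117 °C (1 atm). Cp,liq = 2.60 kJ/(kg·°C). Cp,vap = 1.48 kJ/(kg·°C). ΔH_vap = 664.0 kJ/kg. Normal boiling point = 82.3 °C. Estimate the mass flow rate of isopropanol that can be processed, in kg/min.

ṁ = 48.8 kg/min

Δh = 2.60×(82.3−-5.71) + 664.0 + 1.48×(117−82.3) = 944.18 kJ/kg
Q = 768 kW = 768 kJ/s = 46080 kJ/min
ṁ = Q/Δh = 46080 / 944.18 = 48.804 kg/min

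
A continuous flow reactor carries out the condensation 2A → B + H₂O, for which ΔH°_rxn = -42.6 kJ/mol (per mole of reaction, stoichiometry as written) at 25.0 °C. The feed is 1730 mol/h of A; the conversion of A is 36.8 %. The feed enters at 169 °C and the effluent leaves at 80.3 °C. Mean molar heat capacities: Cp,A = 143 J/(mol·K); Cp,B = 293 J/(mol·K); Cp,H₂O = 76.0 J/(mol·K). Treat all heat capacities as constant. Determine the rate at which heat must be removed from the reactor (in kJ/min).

Extent of reaction ξ = 0.368 × 1730 / 2 = 318.32 mol/h
Reaction term: ξ·ΔH°_rxn = 318.32 × -42.6 = -13560 kJ/h
Sensible, feed 169→25 °C: -35624 kJ/h
Outlet flows (mol/h): A 1093.4, B 318.32, H₂O 318.32
Sensible, products 25→80.3 °C: 15142 kJ/h
Q = ΔH = -34043 kJ/h = -9.4564 kW
Heat removed = 567.38 kJ/min

Q_out = 567 kJ/min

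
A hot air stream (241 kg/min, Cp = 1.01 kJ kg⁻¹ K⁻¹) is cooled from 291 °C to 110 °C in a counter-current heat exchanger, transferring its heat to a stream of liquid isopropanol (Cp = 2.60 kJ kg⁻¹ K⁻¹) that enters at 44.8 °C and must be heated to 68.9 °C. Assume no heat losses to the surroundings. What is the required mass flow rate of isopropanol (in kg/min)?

ṁ_c = 703 kg/min

Heat released by hot stream: Q = 241 × 1.01 × (291 − 110) = 44057 kJ/min
Energy balance on cold side (adiabatic exchanger): Q = ṁ_c·Cp_c·(T_c,out − T_c,in)
ṁ_c = 44057 / [2.60 × (68.9 − 44.8)] = 703.12 kg/min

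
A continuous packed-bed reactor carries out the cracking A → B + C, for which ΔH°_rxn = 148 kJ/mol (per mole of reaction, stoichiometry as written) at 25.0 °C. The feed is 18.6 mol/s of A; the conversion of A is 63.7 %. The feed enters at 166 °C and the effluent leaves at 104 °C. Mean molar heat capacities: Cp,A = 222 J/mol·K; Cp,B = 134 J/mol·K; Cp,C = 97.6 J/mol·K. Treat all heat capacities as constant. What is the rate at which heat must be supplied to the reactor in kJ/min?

Extent of reaction ξ = 0.637 × 18.6 = 11.848 mol/s
Reaction term: ξ·ΔH°_rxn = 11.848 × 148 = 1753.5 kJ/s
Sensible, feed 166→25 °C: -582.22 kJ/s
Outlet flows (mol/s): A 6.7518, B 11.848, C 11.848
Sensible, products 25→104 °C: 335.19 kJ/s
Q = ΔH = 1506.5 kJ/s = 1506.5 kW
Heat supplied = 90391 kJ/min

Q_in = 90400 kJ/min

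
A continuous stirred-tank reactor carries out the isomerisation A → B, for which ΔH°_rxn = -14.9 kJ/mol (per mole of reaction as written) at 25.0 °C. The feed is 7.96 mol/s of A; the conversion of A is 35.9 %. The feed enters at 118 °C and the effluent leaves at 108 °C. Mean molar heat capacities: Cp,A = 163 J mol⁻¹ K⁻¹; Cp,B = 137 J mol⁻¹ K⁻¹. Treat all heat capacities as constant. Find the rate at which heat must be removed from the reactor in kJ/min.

Extent of reaction ξ = 0.359 × 7.96 = 2.8576 mol/s
Reaction term: ξ·ΔH°_rxn = 2.8576 × -14.9 = -42.579 kJ/s
Sensible, feed 118→25 °C: -120.67 kJ/s
Outlet flows (mol/s): A 5.1024, B 2.8576
Sensible, products 25→108 °C: 101.52 kJ/s
Q = ΔH = -61.72 kJ/s = -61.72 kW
Heat removed = 3703.2 kJ/min

Q_out = 3700 kJ/min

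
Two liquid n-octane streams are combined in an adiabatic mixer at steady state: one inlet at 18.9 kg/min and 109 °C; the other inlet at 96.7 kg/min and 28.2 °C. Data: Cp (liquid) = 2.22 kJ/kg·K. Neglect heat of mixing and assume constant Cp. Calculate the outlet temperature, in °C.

No heat crosses the boundary, so H_out = H_in.
Σ ṁᵢCp,ᵢTᵢ = 18.9×2.22×109 + 96.7×2.22×28.2 = 10627
Σ ṁᵢCp,ᵢ = 18.9×2.22 + 96.7×2.22 = 256.63
T_out = 10627 / 256.63 = 41.41 °C

T_out = 41.4 °C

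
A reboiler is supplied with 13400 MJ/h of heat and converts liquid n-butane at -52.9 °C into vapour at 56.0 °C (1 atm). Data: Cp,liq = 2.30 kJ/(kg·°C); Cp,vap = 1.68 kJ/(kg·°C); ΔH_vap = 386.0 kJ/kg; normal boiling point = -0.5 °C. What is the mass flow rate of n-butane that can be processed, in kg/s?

Δh = 2.30×(-0.5−-52.9) + 386.0 + 1.68×(56.0−-0.5) = 601.44 kJ/kg
Q = 13400 MJ/h = 3722.2 kJ/s = 3722.2 kJ/s
ṁ = Q/Δh = 3722.2 / 601.44 = 6.1889 kg/s

ṁ = 6.19 kg/s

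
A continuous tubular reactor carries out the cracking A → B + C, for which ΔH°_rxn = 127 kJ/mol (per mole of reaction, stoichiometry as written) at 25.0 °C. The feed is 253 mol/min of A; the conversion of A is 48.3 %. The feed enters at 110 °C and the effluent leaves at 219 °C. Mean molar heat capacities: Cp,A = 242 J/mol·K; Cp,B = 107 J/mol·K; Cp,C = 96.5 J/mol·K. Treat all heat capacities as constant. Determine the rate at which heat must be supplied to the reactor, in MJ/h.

Extent of reaction ξ = 0.483 × 253 = 122.2 mol/min
Reaction term: ξ·ΔH°_rxn = 122.2 × 127 = 15519 kJ/min
Sensible, feed 110→25 °C: -5204.2 kJ/min
Outlet flows (mol/min): A 130.8, B 122.2, C 122.2
Sensible, products 25→219 °C: 10965 kJ/min
Q = ΔH = 21280 kJ/min = 354.67 kW
Heat supplied = 1276.8 MJ/h

Q_in = 1280 MJ/h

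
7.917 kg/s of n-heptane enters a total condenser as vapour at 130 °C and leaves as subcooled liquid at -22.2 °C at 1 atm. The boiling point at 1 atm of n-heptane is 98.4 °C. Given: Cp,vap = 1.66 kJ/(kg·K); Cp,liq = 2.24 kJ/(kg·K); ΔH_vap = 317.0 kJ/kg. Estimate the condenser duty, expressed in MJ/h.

vapour 130→98.4 °C: -52.456 kJ/kg
condensation at 98.4 °C: -317 kJ/kg
liquid 98.4→-22.2 °C: -270.14 kJ/kg
Δh = -52.456 + -317 + -270.14 = -639.6 kJ/kg
Q = ṁ·Δh = 7.917 kg/s × -639.6 kJ/kg = -5063.7 kJ/s
|Q| = 5063.7 kW = 18229 MJ/h

Q_c = 18200 MJ/h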